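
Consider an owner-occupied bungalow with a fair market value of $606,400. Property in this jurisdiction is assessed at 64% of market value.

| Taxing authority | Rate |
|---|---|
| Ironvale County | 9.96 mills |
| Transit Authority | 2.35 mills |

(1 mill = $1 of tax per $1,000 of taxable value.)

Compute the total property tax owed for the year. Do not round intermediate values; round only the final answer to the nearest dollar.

$4,777

Assessed value = $606,400 × 0.64 = $388,096
Ironvale County: $388,096 × 0.00996 = $3,865.43616
Transit Authority: $388,096 × 0.00235 = $912.0256
Total = $3,865.43616 + $912.0256 = $4,777.46176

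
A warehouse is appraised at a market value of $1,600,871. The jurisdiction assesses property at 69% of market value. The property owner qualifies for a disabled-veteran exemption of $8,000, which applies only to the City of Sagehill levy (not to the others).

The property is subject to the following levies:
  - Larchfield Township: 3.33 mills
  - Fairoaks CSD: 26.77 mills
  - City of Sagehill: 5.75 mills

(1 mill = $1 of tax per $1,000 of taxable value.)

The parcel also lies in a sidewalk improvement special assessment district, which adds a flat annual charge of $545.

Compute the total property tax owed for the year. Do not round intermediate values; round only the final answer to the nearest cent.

$40,098.95

Assessed value = $1,600,871 × 0.69 = $1,104,600.99
Larchfield Township: $1,104,600.99 × 0.00333 = $3,678.3212967
Fairoaks CSD: $1,104,600.99 × 0.02677 = $29,570.1685023
City of Sagehill: ($1,104,600.99 − $8,000) × 0.00575 = $1,096,600.99 × 0.00575 = $6,305.4556925
Levies subtotal = $39,553.9454915
Total = $39,553.9454915 + $545 = $40,098.9454915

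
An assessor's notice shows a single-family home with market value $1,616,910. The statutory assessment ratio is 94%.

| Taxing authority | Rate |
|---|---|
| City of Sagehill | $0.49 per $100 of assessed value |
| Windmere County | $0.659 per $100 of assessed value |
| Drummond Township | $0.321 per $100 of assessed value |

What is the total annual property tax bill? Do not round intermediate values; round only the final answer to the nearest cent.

Assessed value = $1,616,910 × 0.94 = $1,519,895.4
City of Sagehill: $1,519,895.4 × 0.0049 = $7,447.48746
Windmere County: $1,519,895.4 × 0.00659 = $10,016.110686
Drummond Township: $1,519,895.4 × 0.00321 = $4,878.864234
Total = $7,447.48746 + $10,016.110686 + $4,878.864234 = $22,342.46238

$22,342.46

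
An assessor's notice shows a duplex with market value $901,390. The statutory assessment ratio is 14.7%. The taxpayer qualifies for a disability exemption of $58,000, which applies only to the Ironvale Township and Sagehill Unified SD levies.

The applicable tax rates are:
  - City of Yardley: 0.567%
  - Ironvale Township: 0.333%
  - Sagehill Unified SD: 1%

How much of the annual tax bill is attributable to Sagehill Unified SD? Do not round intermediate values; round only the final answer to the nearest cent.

$745.04

Assessed value = $901,390 × 0.147 = $132,504.33
Sagehill Unified SD taxable value = $132,504.33 − $58,000 = $74,504.33
Sagehill Unified SD levy = $74,504.33 × 0.01 = $745.0433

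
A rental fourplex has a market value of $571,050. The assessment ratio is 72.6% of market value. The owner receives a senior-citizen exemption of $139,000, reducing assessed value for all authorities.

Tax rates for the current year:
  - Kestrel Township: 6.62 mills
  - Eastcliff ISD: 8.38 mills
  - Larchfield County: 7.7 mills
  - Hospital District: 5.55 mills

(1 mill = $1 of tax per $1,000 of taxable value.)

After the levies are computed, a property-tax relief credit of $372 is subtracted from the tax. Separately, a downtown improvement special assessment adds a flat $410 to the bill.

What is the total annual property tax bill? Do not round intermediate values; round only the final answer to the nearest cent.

$7,823.20

Assessed value = $571,050 × 0.726 = $414,582.3
Taxable value = $414,582.3 − $139,000 = $275,582.3
Kestrel Township: $275,582.3 × 0.00662 = $1,824.354826
Eastcliff ISD: $275,582.3 × 0.00838 = $2,309.379674
Larchfield County: $275,582.3 × 0.0077 = $2,121.98371
Hospital District: $275,582.3 × 0.00555 = $1,529.481765
Levies subtotal = $7,785.199975
After credit = $7,785.199975 − $372 = $7,413.199975
Total = $7,413.199975 + $410 = $7,823.199975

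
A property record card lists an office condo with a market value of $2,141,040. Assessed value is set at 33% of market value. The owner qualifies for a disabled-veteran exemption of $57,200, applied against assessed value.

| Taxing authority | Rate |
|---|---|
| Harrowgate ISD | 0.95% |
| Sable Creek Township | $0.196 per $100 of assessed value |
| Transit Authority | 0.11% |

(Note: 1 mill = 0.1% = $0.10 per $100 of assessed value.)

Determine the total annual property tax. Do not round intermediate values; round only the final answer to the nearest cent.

Assessed value = $2,141,040 × 0.33 = $706,543.2
Taxable value = $706,543.2 − $57,200 = $649,343.2
Harrowgate ISD: $649,343.2 × 0.0095 = $6,168.7604
Sable Creek Township: $649,343.2 × 0.00196 = $1,272.712672
Transit Authority: $649,343.2 × 0.0011 = $714.27752
Total = $8,155.750592

$8,155.75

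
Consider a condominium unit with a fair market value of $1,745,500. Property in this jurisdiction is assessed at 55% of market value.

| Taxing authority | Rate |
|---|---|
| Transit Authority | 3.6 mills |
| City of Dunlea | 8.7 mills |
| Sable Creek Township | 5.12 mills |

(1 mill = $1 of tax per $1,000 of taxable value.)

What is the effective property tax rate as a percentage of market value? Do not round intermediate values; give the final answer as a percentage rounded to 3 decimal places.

Assessed value = $1,745,500 × 0.55 = $960,025
Transit Authority: $960,025 × 0.0036 = $3,456.09
City of Dunlea: $960,025 × 0.0087 = $8,352.2175
Sable Creek Township: $960,025 × 0.00512 = $4,915.328
Total tax = $16,723.6355
Effective rate = $16,723.6355 ÷ $1,745,500 = 0.958% of market value

0.958%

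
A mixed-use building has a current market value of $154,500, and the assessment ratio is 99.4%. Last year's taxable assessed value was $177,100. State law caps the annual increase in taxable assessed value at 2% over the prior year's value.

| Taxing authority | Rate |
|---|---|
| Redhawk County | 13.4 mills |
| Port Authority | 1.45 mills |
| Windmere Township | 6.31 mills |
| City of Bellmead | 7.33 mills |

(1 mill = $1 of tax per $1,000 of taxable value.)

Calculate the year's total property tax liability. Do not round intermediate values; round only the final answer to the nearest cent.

$4,375.29

Uncapped assessed value = $154,500 × 0.994 = $153,573
Cap limit = $177,100 × 1.02 = $180,642
Taxable assessed value = min($153,573, $180,642) = $153,573 (cap does not bind)
Redhawk County: $153,573 × 0.0134 = $2,057.8782
Port Authority: $153,573 × 0.00145 = $222.68085
Windmere Township: $153,573 × 0.00631 = $969.04563
City of Bellmead: $153,573 × 0.00733 = $1,125.69009
Total = $4,375.29477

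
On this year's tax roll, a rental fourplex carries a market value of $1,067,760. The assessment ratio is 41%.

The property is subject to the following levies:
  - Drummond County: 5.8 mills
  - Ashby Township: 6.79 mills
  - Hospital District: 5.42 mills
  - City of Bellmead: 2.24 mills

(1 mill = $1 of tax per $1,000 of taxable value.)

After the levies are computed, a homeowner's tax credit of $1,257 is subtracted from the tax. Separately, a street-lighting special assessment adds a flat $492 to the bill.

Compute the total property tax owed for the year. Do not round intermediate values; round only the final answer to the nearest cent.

Assessed value = $1,067,760 × 0.41 = $437,781.6
Drummond County: $437,781.6 × 0.0058 = $2,539.13328
Ashby Township: $437,781.6 × 0.00679 = $2,972.537064
Hospital District: $437,781.6 × 0.00542 = $2,372.776272
City of Bellmead: $437,781.6 × 0.00224 = $980.630784
Levies subtotal = $8,865.0774
After credit = $8,865.0774 − $1,257 = $7,608.0774
Total = $7,608.0774 + $492 = $8,100.0774

$8,100.08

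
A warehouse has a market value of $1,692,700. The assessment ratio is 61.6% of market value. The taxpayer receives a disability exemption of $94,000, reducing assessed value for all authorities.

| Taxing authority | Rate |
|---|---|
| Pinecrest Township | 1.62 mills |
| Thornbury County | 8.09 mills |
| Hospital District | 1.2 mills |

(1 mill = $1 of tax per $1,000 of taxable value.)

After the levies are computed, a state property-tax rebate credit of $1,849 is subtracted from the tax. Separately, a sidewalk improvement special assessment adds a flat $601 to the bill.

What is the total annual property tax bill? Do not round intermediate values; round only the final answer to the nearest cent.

Assessed value = $1,692,700 × 0.616 = $1,042,703.2
Taxable value = $1,042,703.2 − $94,000 = $948,703.2
Pinecrest Township: $948,703.2 × 0.00162 = $1,536.899184
Thornbury County: $948,703.2 × 0.00809 = $7,675.008888
Hospital District: $948,703.2 × 0.0012 = $1,138.44384
Levies subtotal = $10,350.351912
After credit = $10,350.351912 − $1,849 = $8,501.351912
Total = $8,501.351912 + $601 = $9,102.351912

$9,102.35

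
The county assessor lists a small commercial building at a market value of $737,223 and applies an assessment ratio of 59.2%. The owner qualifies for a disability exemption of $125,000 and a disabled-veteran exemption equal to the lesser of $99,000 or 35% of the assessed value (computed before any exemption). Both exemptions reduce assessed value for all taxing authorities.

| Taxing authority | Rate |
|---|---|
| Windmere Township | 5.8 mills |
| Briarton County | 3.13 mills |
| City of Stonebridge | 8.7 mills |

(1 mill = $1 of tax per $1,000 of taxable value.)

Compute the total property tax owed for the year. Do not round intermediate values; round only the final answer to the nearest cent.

Assessed value = $737,223 × 0.592 = $436,436.016
Disabled-veteran exemption = min($99,000, 35% × $436,436.016) = min($99,000, $152,752.6056) = $99,000 (dollar cap binds)
Taxable value = $436,436.016 − $125,000 − $99,000 = $212,436.016
Windmere Township: $212,436.016 × 0.0058 = $1,232.1288928
Briarton County: $212,436.016 × 0.00313 = $664.92473008
City of Stonebridge: $212,436.016 × 0.0087 = $1,848.1933392
Total = $3,745.24696208

$3,745.25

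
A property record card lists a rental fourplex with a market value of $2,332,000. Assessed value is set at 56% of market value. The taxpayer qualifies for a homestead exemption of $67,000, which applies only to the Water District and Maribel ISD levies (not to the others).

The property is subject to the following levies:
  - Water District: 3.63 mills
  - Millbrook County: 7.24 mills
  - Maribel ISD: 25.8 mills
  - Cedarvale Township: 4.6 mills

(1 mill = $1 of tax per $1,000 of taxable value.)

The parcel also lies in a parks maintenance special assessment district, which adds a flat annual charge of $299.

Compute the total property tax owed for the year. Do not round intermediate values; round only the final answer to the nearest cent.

$52,222.51

Assessed value = $2,332,000 × 0.56 = $1,305,920
Water District: ($1,305,920 − $67,000) × 0.00363 = $1,238,920 × 0.00363 = $4,497.2796
Millbrook County: $1,305,920 × 0.00724 = $9,454.8608
Maribel ISD: ($1,305,920 − $67,000) × 0.0258 = $1,238,920 × 0.0258 = $31,964.136
Cedarvale Township: $1,305,920 × 0.0046 = $6,007.232
Levies subtotal = $51,923.5084
Total = $51,923.5084 + $299 = $52,222.5084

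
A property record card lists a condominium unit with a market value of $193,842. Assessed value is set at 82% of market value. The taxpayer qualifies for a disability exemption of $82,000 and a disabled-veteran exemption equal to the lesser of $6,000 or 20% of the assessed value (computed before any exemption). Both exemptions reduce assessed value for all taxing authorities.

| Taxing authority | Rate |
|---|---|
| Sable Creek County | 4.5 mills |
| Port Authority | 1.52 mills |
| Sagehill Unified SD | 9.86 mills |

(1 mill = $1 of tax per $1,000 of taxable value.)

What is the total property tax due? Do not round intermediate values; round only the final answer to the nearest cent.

$1,126.69

Assessed value = $193,842 × 0.82 = $158,950.44
Disabled-veteran exemption = min($6,000, 20% × $158,950.44) = min($6,000, $31,790.088) = $6,000 (dollar cap binds)
Taxable value = $158,950.44 − $82,000 − $6,000 = $70,950.44
Sable Creek County: $70,950.44 × 0.0045 = $319.27698
Port Authority: $70,950.44 × 0.00152 = $107.8446688
Sagehill Unified SD: $70,950.44 × 0.00986 = $699.5713384
Total = $1,126.6929872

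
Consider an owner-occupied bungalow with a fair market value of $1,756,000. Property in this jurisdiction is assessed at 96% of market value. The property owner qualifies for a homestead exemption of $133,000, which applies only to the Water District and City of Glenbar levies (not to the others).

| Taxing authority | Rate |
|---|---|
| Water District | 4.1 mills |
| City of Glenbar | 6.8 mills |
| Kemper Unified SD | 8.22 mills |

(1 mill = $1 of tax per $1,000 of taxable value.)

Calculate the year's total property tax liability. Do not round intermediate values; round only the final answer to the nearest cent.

Assessed value = $1,756,000 × 0.96 = $1,685,760
Water District: ($1,685,760 − $133,000) × 0.0041 = $1,552,760 × 0.0041 = $6,366.316
City of Glenbar: ($1,685,760 − $133,000) × 0.0068 = $1,552,760 × 0.0068 = $10,558.768
Kemper Unified SD: $1,685,760 × 0.00822 = $13,856.9472
Total = $30,782.0312

$30,782.03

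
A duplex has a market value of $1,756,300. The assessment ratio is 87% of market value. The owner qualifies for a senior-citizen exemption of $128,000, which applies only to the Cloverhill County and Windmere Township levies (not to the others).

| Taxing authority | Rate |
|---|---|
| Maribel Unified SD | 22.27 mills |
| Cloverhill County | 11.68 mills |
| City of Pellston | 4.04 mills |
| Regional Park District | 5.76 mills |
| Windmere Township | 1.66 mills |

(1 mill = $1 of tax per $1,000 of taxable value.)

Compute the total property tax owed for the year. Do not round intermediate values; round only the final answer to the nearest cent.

$67,678.10

Assessed value = $1,756,300 × 0.87 = $1,527,981
Maribel Unified SD: $1,527,981 × 0.02227 = $34,028.13687
Cloverhill County: ($1,527,981 − $128,000) × 0.01168 = $1,399,981 × 0.01168 = $16,351.77808
City of Pellston: $1,527,981 × 0.00404 = $6,173.04324
Regional Park District: $1,527,981 × 0.00576 = $8,801.17056
Windmere Township: ($1,527,981 − $128,000) × 0.00166 = $1,399,981 × 0.00166 = $2,323.96846
Total = $67,678.09721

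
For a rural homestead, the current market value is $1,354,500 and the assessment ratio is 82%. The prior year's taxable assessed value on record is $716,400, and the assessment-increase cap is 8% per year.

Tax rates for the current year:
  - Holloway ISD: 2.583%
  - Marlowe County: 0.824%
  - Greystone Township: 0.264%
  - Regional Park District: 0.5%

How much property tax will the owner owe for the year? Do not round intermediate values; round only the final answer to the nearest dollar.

Uncapped assessed value = $1,354,500 × 0.82 = $1,110,690
Cap limit = $716,400 × 1.08 = $773,712
Taxable assessed value = min($1,110,690, $773,712) = $773,712 (cap binds)
Holloway ISD: $773,712 × 0.02583 = $19,984.98096
Marlowe County: $773,712 × 0.00824 = $6,375.38688
Greystone Township: $773,712 × 0.00264 = $2,042.59968
Regional Park District: $773,712 × 0.005 = $3,868.56
Total = $32,271.52752

$32,272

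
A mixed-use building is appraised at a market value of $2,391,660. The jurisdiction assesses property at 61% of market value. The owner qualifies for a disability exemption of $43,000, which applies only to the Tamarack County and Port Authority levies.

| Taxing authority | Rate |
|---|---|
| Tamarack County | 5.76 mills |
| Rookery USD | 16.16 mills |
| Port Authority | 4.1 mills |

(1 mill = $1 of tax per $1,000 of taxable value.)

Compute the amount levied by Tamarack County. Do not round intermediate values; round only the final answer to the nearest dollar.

Assessed value = $2,391,660 × 0.61 = $1,458,912.6
Tamarack County taxable value = $1,458,912.6 − $43,000 = $1,415,912.6
Tamarack County levy = $1,415,912.6 × 0.00576 = $8,155.656576

$8,156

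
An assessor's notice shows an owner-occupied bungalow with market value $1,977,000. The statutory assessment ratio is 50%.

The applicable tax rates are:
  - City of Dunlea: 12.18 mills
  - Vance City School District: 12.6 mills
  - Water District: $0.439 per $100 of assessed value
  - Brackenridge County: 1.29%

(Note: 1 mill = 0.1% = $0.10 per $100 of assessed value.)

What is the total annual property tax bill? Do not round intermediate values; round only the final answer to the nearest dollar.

$41,586

Assessed value = $1,977,000 × 0.5 = $988,500
City of Dunlea: $988,500 × 0.01218 = $12,039.93
Vance City School District: $988,500 × 0.0126 = $12,455.1
Water District: $988,500 × 0.00439 = $4,339.515
Brackenridge County: $988,500 × 0.0129 = $12,751.65
Total = $41,586.195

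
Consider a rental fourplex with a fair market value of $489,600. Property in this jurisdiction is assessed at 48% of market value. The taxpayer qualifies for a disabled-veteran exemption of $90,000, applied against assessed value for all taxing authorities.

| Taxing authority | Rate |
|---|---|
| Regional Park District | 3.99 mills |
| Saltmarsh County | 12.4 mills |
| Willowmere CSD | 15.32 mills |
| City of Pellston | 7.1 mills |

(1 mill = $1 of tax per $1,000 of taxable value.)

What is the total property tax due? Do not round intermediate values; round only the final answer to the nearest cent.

Assessed value = $489,600 × 0.48 = $235,008
Taxable value = $235,008 − $90,000 = $145,008
Regional Park District: $145,008 × 0.00399 = $578.58192
Saltmarsh County: $145,008 × 0.0124 = $1,798.0992
Willowmere CSD: $145,008 × 0.01532 = $2,221.52256
City of Pellston: $145,008 × 0.0071 = $1,029.5568
Total = $578.58192 + $1,798.0992 + $2,221.52256 + $1,029.5568 = $5,627.76048

$5,627.76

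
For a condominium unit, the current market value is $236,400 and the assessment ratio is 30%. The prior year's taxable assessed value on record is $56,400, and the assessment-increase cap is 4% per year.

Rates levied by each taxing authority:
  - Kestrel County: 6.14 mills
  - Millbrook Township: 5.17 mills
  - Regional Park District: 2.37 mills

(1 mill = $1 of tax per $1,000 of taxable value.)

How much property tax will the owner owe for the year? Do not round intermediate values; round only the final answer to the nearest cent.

$802.41

Uncapped assessed value = $236,400 × 0.3 = $70,920
Cap limit = $56,400 × 1.04 = $58,656
Taxable assessed value = min($70,920, $58,656) = $58,656 (cap binds)
Kestrel County: $58,656 × 0.00614 = $360.14784
Millbrook Township: $58,656 × 0.00517 = $303.25152
Regional Park District: $58,656 × 0.00237 = $139.01472
Total = $802.41408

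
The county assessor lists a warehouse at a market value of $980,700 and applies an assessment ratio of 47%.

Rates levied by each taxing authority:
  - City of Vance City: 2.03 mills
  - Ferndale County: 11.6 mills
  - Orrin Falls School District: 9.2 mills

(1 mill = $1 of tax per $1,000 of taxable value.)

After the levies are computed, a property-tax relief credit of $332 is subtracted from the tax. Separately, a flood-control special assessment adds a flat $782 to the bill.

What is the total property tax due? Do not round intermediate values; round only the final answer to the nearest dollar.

$10,973

Assessed value = $980,700 × 0.47 = $460,929
City of Vance City: $460,929 × 0.00203 = $935.68587
Ferndale County: $460,929 × 0.0116 = $5,346.7764
Orrin Falls School District: $460,929 × 0.0092 = $4,240.5468
Levies subtotal = $10,523.00907
After credit = $10,523.00907 − $332 = $10,191.00907
Total = $10,191.00907 + $782 = $10,973.00907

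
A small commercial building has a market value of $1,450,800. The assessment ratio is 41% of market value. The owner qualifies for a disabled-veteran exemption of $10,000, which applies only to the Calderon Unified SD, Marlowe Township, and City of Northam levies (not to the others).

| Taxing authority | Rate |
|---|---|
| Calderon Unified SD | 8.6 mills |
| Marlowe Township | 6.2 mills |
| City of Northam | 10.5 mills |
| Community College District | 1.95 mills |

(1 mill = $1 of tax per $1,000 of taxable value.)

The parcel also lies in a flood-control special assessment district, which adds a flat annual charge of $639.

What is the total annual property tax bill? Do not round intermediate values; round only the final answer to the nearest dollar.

$16,595

Assessed value = $1,450,800 × 0.41 = $594,828
Calderon Unified SD: ($594,828 − $10,000) × 0.0086 = $584,828 × 0.0086 = $5,029.5208
Marlowe Township: ($594,828 − $10,000) × 0.0062 = $584,828 × 0.0062 = $3,625.9336
City of Northam: ($594,828 − $10,000) × 0.0105 = $584,828 × 0.0105 = $6,140.694
Community College District: $594,828 × 0.00195 = $1,159.9146
Levies subtotal = $15,956.063
Total = $15,956.063 + $639 = $16,595.063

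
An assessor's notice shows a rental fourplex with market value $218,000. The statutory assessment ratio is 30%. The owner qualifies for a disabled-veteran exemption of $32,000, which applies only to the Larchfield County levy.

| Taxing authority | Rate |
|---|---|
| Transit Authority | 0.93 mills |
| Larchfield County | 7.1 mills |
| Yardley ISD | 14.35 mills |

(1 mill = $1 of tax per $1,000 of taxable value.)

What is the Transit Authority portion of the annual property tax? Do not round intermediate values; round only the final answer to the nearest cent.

$60.82

Assessed value = $218,000 × 0.3 = $65,400
Transit Authority taxable value = $65,400 (exemption does not apply)
Transit Authority levy = $65,400 × 0.00093 = $60.822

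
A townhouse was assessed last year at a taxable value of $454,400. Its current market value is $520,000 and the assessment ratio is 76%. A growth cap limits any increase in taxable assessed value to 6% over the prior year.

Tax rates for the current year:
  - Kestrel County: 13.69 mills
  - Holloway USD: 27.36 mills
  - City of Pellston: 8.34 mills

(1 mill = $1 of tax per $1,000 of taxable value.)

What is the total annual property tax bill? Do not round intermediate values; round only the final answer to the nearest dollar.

$19,519

Uncapped assessed value = $520,000 × 0.76 = $395,200
Cap limit = $454,400 × 1.06 = $481,664
Taxable assessed value = min($395,200, $481,664) = $395,200 (cap does not bind)
Kestrel County: $395,200 × 0.01369 = $5,410.288
Holloway USD: $395,200 × 0.02736 = $10,812.672
City of Pellston: $395,200 × 0.00834 = $3,295.968
Total = $19,518.928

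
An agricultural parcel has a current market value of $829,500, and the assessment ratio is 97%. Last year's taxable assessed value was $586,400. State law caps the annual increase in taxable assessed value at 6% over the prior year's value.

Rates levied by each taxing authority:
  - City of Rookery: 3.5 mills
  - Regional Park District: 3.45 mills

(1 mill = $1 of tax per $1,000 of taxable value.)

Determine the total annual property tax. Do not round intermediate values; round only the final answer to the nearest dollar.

$4,320

Uncapped assessed value = $829,500 × 0.97 = $804,615
Cap limit = $586,400 × 1.06 = $621,584
Taxable assessed value = min($804,615, $621,584) = $621,584 (cap binds)
City of Rookery: $621,584 × 0.0035 = $2,175.544
Regional Park District: $621,584 × 0.00345 = $2,144.4648
Total = $4,320.0088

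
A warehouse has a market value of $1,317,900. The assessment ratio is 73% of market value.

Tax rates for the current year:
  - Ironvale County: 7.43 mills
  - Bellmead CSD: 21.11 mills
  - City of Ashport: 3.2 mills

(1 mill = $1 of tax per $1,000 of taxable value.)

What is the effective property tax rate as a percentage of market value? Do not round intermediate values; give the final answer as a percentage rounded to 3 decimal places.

Assessed value = $1,317,900 × 0.73 = $962,067
Ironvale County: $962,067 × 0.00743 = $7,148.15781
Bellmead CSD: $962,067 × 0.02111 = $20,309.23437
City of Ashport: $962,067 × 0.0032 = $3,078.6144
Total tax = $30,536.00658
Effective rate = $30,536.00658 ÷ $1,317,900 = 2.317% of market value

2.317%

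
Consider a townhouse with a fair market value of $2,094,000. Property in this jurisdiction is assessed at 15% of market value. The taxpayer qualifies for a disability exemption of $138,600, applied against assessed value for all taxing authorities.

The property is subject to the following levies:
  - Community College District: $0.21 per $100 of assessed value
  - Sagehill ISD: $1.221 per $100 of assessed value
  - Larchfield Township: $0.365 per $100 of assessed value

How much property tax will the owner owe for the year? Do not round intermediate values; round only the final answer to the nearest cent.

Assessed value = $2,094,000 × 0.15 = $314,100
Taxable value = $314,100 − $138,600 = $175,500
Community College District: $175,500 × 0.0021 = $368.55
Sagehill ISD: $175,500 × 0.01221 = $2,142.855
Larchfield Township: $175,500 × 0.00365 = $640.575
Total = $368.55 + $2,142.855 + $640.575 = $3,151.98

$3,151.98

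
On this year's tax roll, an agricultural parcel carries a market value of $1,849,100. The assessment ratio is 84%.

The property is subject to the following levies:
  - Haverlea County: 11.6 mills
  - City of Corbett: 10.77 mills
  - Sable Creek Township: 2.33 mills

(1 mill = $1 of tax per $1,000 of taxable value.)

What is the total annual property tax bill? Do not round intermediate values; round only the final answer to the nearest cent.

Assessed value = $1,849,100 × 0.84 = $1,553,244
Haverlea County: $1,553,244 × 0.0116 = $18,017.6304
City of Corbett: $1,553,244 × 0.01077 = $16,728.43788
Sable Creek Township: $1,553,244 × 0.00233 = $3,619.05852
Total = $18,017.6304 + $16,728.43788 + $3,619.05852 = $38,365.1268

$38,365.13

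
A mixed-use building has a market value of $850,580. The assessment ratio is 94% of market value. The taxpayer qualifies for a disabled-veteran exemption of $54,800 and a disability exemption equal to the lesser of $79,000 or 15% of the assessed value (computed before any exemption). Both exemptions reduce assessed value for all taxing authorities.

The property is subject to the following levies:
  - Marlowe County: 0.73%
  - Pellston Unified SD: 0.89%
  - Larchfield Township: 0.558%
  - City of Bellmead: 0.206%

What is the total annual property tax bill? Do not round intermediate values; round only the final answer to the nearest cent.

Assessed value = $850,580 × 0.94 = $799,545.2
Disability exemption = min($79,000, 15% × $799,545.2) = min($79,000, $119,931.78) = $79,000 (dollar cap binds)
Taxable value = $799,545.2 − $54,800 − $79,000 = $665,745.2
Marlowe County: $665,745.2 × 0.0073 = $4,859.93996
Pellston Unified SD: $665,745.2 × 0.0089 = $5,925.13228
Larchfield Township: $665,745.2 × 0.00558 = $3,714.858216
City of Bellmead: $665,745.2 × 0.00206 = $1,371.435112
Total = $15,871.365568

$15,871.37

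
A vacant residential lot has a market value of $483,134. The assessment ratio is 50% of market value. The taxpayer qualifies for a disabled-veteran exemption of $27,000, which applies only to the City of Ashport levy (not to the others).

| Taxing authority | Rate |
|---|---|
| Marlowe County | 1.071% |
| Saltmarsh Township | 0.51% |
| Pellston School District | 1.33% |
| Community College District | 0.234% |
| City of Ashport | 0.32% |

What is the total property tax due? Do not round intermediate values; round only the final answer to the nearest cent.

Assessed value = $483,134 × 0.5 = $241,567
Marlowe County: $241,567 × 0.01071 = $2,587.18257
Saltmarsh Township: $241,567 × 0.0051 = $1,231.9917
Pellston School District: $241,567 × 0.0133 = $3,212.8411
Community College District: $241,567 × 0.00234 = $565.26678
City of Ashport: ($241,567 − $27,000) × 0.0032 = $214,567 × 0.0032 = $686.6144
Total = $8,283.89655

$8,283.90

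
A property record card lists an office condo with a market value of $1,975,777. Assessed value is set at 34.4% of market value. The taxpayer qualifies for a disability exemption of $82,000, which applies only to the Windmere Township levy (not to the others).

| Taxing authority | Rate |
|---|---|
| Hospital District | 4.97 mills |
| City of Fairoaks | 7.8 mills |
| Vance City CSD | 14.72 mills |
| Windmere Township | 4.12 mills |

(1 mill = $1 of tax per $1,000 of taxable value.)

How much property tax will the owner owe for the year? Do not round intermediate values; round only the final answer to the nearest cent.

$21,146.44

Assessed value = $1,975,777 × 0.344 = $679,667.288
Hospital District: $679,667.288 × 0.00497 = $3,377.94642136
City of Fairoaks: $679,667.288 × 0.0078 = $5,301.4048464
Vance City CSD: $679,667.288 × 0.01472 = $10,004.70247936
Windmere Township: ($679,667.288 − $82,000) × 0.00412 = $597,667.288 × 0.00412 = $2,462.38922656
Total = $21,146.44297368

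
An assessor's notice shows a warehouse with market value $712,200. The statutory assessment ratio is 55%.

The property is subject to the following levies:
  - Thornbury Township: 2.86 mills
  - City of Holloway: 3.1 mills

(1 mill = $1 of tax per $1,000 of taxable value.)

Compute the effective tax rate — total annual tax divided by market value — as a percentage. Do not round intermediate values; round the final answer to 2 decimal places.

Assessed value = $712,200 × 0.55 = $391,710
Thornbury Township: $391,710 × 0.00286 = $1,120.2906
City of Holloway: $391,710 × 0.0031 = $1,214.301
Total tax = $2,334.5916
Effective rate = $2,334.5916 ÷ $712,200 = 0.33% of market value

0.33%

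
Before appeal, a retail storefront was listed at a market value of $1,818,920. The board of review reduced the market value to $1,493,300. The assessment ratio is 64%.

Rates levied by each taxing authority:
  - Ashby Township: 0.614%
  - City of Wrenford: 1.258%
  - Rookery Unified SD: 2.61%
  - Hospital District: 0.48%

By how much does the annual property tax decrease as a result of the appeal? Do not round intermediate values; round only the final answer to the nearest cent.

$10,340.65

Old assessed value = $1,818,920 × 0.64 = $1,164,108.8
New assessed value = $1,493,300 × 0.64 = $955,712
Combined rate = 0.00614 + 0.01258 + 0.0261 + 0.0048 = 0.04962
Old tax = $1,164,108.8 × 0.04962 = $57,763.078656
New tax = $955,712 × 0.04962 = $47,422.42944
Reduction = $57,763.078656 − $47,422.42944 = $10,340.649216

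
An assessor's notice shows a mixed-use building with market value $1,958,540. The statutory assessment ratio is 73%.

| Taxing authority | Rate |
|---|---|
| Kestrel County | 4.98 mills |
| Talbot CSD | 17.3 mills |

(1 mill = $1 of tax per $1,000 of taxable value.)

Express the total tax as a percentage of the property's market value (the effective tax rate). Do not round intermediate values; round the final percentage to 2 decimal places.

1.63%

Assessed value = $1,958,540 × 0.73 = $1,429,734.2
Kestrel County: $1,429,734.2 × 0.00498 = $7,120.076316
Talbot CSD: $1,429,734.2 × 0.0173 = $24,734.40166
Total tax = $31,854.477976
Effective rate = $31,854.477976 ÷ $1,958,540 = 1.63% of market value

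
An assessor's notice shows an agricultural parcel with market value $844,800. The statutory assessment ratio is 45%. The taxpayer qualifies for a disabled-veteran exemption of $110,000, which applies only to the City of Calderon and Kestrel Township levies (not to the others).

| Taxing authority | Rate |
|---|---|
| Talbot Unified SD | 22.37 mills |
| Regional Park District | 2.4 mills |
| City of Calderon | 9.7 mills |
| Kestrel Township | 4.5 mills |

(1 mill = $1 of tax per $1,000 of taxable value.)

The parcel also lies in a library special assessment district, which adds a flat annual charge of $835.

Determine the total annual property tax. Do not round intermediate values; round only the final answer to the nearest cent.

Assessed value = $844,800 × 0.45 = $380,160
Talbot Unified SD: $380,160 × 0.02237 = $8,504.1792
Regional Park District: $380,160 × 0.0024 = $912.384
City of Calderon: ($380,160 − $110,000) × 0.0097 = $270,160 × 0.0097 = $2,620.552
Kestrel Township: ($380,160 − $110,000) × 0.0045 = $270,160 × 0.0045 = $1,215.72
Levies subtotal = $13,252.8352
Total = $13,252.8352 + $835 = $14,087.8352

$14,087.84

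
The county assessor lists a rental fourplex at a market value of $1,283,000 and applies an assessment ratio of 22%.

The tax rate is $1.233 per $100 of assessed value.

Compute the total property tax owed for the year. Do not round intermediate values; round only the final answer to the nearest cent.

Assessed value = $1,283,000 × 0.22 = $282,260
Tax = $282,260 × 0.01233 = $3,480.2658

$3,480.27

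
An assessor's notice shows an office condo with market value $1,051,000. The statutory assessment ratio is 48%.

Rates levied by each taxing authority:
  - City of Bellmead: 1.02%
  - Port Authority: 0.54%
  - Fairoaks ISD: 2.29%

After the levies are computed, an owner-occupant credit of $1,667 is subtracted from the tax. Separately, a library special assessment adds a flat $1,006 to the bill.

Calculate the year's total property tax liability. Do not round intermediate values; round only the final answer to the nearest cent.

Assessed value = $1,051,000 × 0.48 = $504,480
City of Bellmead: $504,480 × 0.0102 = $5,145.696
Port Authority: $504,480 × 0.0054 = $2,724.192
Fairoaks ISD: $504,480 × 0.0229 = $11,552.592
Levies subtotal = $19,422.48
After credit = $19,422.48 − $1,667 = $17,755.48
Total = $17,755.48 + $1,006 = $18,761.48

$18,761.48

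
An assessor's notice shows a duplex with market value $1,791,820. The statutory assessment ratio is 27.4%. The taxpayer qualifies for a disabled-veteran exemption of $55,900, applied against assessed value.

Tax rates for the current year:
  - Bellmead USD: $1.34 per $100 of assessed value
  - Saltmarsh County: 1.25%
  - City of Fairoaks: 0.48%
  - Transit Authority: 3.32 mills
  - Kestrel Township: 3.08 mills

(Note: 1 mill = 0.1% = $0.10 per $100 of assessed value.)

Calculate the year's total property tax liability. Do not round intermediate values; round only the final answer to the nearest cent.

$16,140.68

Assessed value = $1,791,820 × 0.274 = $490,958.68
Taxable value = $490,958.68 − $55,900 = $435,058.68
Bellmead USD: $435,058.68 × 0.0134 = $5,829.786312
Saltmarsh County: $435,058.68 × 0.0125 = $5,438.2335
City of Fairoaks: $435,058.68 × 0.0048 = $2,088.281664
Transit Authority: $435,058.68 × 0.00332 = $1,444.3948176
Kestrel Township: $435,058.68 × 0.00308 = $1,339.9807344
Total = $16,140.677028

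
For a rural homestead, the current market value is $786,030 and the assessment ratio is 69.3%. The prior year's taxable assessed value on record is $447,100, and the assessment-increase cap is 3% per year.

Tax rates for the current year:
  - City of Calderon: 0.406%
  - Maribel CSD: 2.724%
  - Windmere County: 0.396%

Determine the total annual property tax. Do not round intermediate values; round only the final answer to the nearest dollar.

$16,238

Uncapped assessed value = $786,030 × 0.693 = $544,718.79
Cap limit = $447,100 × 1.03 = $460,513
Taxable assessed value = min($544,718.79, $460,513) = $460,513 (cap binds)
City of Calderon: $460,513 × 0.00406 = $1,869.68278
Maribel CSD: $460,513 × 0.02724 = $12,544.37412
Windmere County: $460,513 × 0.00396 = $1,823.63148
Total = $16,237.68838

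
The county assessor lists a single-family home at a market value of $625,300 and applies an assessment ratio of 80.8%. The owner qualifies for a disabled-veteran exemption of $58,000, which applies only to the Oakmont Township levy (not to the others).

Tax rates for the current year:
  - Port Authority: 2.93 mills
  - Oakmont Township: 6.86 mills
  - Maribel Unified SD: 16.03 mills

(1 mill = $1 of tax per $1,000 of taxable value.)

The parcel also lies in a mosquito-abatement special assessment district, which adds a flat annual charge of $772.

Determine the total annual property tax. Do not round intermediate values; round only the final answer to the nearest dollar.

Assessed value = $625,300 × 0.808 = $505,242.4
Port Authority: $505,242.4 × 0.00293 = $1,480.360232
Oakmont Township: ($505,242.4 − $58,000) × 0.00686 = $447,242.4 × 0.00686 = $3,068.082864
Maribel Unified SD: $505,242.4 × 0.01603 = $8,099.035672
Levies subtotal = $12,647.478768
Total = $12,647.478768 + $772 = $13,419.478768

$13,419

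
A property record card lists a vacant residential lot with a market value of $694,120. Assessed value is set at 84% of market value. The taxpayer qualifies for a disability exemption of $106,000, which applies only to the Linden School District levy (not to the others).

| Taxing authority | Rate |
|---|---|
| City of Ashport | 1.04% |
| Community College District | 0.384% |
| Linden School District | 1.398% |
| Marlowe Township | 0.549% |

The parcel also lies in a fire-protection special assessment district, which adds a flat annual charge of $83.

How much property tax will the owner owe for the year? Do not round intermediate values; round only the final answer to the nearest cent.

$18,256.10

Assessed value = $694,120 × 0.84 = $583,060.8
City of Ashport: $583,060.8 × 0.0104 = $6,063.83232
Community College District: $583,060.8 × 0.00384 = $2,238.953472
Linden School District: ($583,060.8 − $106,000) × 0.01398 = $477,060.8 × 0.01398 = $6,669.309984
Marlowe Township: $583,060.8 × 0.00549 = $3,201.003792
Levies subtotal = $18,173.099568
Total = $18,173.099568 + $83 = $18,256.099568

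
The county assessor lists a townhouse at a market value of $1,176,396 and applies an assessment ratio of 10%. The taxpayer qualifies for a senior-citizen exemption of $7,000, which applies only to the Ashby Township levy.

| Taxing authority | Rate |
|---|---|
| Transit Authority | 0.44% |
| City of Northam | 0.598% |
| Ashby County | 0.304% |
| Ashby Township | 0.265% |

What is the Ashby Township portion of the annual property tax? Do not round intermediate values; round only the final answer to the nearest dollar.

$293

Assessed value = $1,176,396 × 0.1 = $117,639.6
Ashby Township taxable value = $117,639.6 − $7,000 = $110,639.6
Ashby Township levy = $110,639.6 × 0.00265 = $293.19494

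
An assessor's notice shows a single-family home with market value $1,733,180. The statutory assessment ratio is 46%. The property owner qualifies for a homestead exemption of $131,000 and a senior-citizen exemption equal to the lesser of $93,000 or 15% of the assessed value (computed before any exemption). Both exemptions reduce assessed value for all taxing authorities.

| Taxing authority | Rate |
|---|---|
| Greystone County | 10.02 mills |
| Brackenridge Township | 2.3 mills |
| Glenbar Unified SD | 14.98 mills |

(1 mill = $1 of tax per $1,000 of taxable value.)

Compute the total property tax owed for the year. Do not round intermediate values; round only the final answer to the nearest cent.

$15,650.07

Assessed value = $1,733,180 × 0.46 = $797,262.8
Senior-citizen exemption = min($93,000, 15% × $797,262.8) = min($93,000, $119,589.42) = $93,000 (dollar cap binds)
Taxable value = $797,262.8 − $131,000 − $93,000 = $573,262.8
Greystone County: $573,262.8 × 0.01002 = $5,744.093256
Brackenridge Township: $573,262.8 × 0.0023 = $1,318.50444
Glenbar Unified SD: $573,262.8 × 0.01498 = $8,587.476744
Total = $15,650.07444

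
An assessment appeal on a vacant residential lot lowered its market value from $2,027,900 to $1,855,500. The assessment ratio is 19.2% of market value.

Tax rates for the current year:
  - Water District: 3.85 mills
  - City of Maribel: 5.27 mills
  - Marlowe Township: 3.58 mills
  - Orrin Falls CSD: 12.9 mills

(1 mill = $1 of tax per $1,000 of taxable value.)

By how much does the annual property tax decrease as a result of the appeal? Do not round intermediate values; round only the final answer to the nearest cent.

$847.38

Old assessed value = $2,027,900 × 0.192 = $389,356.8
New assessed value = $1,855,500 × 0.192 = $356,256
Combined rate = 0.00385 + 0.00527 + 0.00358 + 0.0129 = 0.0256
Old tax = $389,356.8 × 0.0256 = $9,967.53408
New tax = $356,256 × 0.0256 = $9,120.1536
Reduction = $9,967.53408 − $9,120.1536 = $847.38048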